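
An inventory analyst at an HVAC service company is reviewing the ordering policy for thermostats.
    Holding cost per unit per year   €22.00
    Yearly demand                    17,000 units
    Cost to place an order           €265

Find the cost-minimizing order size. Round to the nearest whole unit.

Q* = √(2·D·S / H) = √(2·17,000·265 / 22) = √409,545.5 ≈ 639.96

640 units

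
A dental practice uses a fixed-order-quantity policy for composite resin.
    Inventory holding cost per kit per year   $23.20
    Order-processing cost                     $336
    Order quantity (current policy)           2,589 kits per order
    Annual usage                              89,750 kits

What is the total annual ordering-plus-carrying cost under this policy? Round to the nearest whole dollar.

$41,680

Ordering: D/Q × S = 89,750/2,589 × $336 = $11,647.74
Holding:  Q/2 × H = 2,589/2 × $23.2 = $30,032.40
Total = $11,647.74 + $30,032.40 = $41,680.14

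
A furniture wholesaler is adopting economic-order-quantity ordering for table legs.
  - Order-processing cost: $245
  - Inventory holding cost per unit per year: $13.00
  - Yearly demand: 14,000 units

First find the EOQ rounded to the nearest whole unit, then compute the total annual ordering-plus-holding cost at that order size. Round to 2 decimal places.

EOQ = √(2DS/H) = √(2 × 14,000 × 245 / 13)
    = √(527,692.31) ≈ 726.42 → Q = 726 units
Annual ordering cost = (D/Q)·S = (14,000/726) × 245 = $4,724.52
Annual holding cost  = (Q/2)·H = (726/2) × 13 = $4,719.00
Total = $4,724.52 + $4,719.00 = $9,443.52

$9,443.52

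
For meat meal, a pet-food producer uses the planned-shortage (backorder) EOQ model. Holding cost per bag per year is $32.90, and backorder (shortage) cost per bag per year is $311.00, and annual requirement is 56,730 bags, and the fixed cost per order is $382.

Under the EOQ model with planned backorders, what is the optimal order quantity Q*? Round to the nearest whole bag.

1,207 bags

Q* = √(2DS/H) · √((H + b)/b)
   = √(2 × 56,730 × 382 / 32.9) · √((32.9 + 311) / 311)
   = 1,147.771 × 1.0516 ≈ 1,206.95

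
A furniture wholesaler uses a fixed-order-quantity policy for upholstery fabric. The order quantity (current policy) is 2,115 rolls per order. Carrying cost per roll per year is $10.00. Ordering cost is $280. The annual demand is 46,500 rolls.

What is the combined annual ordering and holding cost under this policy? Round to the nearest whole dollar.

$16,731

Annual ordering cost = (D/Q)·S = (46,500/2,115) × 280 = $6,156.03
Annual holding cost  = (Q/2)·H = (2,115/2) × 10 = $10,575.00
Total = $6,156.03 + $10,575.00 = $16,731.03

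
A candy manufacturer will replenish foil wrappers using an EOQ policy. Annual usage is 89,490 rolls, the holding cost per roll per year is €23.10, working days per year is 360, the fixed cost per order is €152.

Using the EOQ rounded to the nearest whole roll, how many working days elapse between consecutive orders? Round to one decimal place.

4.4 days

EOQ = √(2DS/H) = √(2 × 89,490 × 152 / 23.1)
    = √(1,177,703.90) ≈ 1,085.22 → Q = 1,085 rolls
Days between orders = 360 / (D/Q) = 360 / 82.479 ≈ 4.365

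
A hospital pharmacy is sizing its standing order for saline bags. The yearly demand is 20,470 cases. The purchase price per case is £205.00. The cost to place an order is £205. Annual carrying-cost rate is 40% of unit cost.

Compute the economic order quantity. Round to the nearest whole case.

Holding cost per case per year: H = 40% × £205 = £82.0000
Optimal lot size Q* = (2 × 20,470 × £205 / £82)^½ ≈ 319.92

320 cases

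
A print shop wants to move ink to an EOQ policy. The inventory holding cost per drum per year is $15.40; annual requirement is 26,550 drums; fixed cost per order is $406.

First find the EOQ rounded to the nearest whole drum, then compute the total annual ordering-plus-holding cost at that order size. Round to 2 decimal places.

Q* = √(2·D·S / H) = √(2·26,550·406 / 15.4) = √1,399,909.1 ≈ 1,183.18 → Q = 1,183 drums
Orders/yr = 26,550/1,183 = 22.443; ordering cost = 22.443 × $406 = $9,111.83
Average inventory = 1,183/2 = 591.5; holding cost = 591.5 × $15.4 = $9,109.10
Total = $9,111.83 + $9,109.10 = $18,220.93

$18,220.93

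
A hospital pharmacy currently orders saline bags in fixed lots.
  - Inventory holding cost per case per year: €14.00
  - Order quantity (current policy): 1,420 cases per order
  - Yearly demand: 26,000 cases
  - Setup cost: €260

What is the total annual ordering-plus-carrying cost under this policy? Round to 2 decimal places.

Orders/yr = 26,000/1,420 = 18.310; ordering cost = 18.310 × €260 = €4,760.56
Average inventory = 1,420/2 = 710; holding cost = 710 × €14 = €9,940.00
Total = €4,760.56 + €9,940.00 = €14,700.56

€14,700.56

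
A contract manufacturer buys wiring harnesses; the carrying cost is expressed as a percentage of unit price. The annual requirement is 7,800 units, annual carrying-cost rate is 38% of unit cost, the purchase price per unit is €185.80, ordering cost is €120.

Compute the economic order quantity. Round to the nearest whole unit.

Carrying cost H = €185.8 × 38% = €70.6040/unit/yr
2DS/H = 2·7,800·120/70.604 = 26,514.08
EOQ = √26,514.08 ≈ 162.83

163 units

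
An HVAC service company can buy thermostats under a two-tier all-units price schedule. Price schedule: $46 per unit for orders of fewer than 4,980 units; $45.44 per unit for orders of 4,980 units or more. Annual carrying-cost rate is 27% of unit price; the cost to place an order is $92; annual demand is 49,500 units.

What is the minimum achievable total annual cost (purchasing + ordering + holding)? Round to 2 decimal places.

$2,280,743.77

H₁ = 27%×$46 = $12.4200;  H₂ = 27%×$45.44 = $12.2688
EOQ₁ = √(2×49,500×92/12.4200) = 856.35  (< 4,980, feasible at tier 1)
EOQ₂ = √(2×49,500×92/12.2688) = 861.61  (< 4,980 → use Q = 4,980 at tier-2 price)
TC(tier 1 (EOQ₁), Q≈856.3) = $2,287,635.85
TC(tier 2, Q≈4,980.0) = $2,280,743.77
Minimum at tier 2: $2,280,743.77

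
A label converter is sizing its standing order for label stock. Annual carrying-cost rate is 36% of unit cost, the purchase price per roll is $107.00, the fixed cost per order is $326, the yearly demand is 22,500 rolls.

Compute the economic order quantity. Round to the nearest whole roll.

Holding cost per roll per year: H = 36% × $107 = $38.5200
2DS/H = 2·22,500·326/38.52 = 380,841.12
EOQ = √380,841.12 ≈ 617.12

617 rolls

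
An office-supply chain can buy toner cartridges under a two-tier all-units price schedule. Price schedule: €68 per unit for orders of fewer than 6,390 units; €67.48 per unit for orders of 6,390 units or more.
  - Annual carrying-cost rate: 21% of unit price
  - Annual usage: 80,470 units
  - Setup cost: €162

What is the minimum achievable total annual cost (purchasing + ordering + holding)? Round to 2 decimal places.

H₁ = 21%×€68 = €14.2800;  H₂ = 21%×€67.48 = €14.1708
EOQ₁ = √(2×80,470×162/14.2800) = 1,351.22  (< 6,390, feasible at tier 1)
EOQ₂ = √(2×80,470×162/14.1708) = 1,356.41  (< 6,390 → use Q = 6,390 at tier-2 price)
TC(tier 1 (EOQ₁), Q≈1,351.2) = €5,491,255.39
TC(tier 2, Q≈6,390.0) = €5,477,431.39
Minimum at tier 2: €5,477,431.39

€5,477,431.39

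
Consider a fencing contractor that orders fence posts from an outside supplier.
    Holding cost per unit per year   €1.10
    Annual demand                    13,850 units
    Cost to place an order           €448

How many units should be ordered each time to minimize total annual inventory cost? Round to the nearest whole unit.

3,359 units

Optimal lot size Q* = (2 × 13,850 × €448 / €1.1)^½ ≈ 3,358.79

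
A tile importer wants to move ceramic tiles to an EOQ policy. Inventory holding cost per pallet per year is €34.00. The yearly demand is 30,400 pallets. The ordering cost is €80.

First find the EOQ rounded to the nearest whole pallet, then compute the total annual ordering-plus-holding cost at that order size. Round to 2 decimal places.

2DS/H = 2·30,400·80/34 = 143,058.82
EOQ = √143,058.82 ≈ 378.23 → Q = 378 pallets
Orders/yr = 30,400/378 = 80.423; ordering cost = 80.423 × €80 = €6,433.86
Average inventory = 378/2 = 189; holding cost = 189 × €34 = €6,426.00
Total = €6,433.86 + €6,426.00 = €12,859.86

€12,859.86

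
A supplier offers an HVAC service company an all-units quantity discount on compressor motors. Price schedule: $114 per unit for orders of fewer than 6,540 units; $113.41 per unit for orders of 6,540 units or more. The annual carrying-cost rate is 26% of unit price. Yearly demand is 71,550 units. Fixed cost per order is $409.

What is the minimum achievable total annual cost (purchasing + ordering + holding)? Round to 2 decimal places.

H₁ = 26%×$114 = $29.6400;  H₂ = 26%×$113.41 = $29.4866
EOQ₁ = √(2×71,550×409/29.6400) = 1,405.21  (< 6,540, feasible at tier 1)
EOQ₂ = √(2×71,550×409/29.4866) = 1,408.86  (< 6,540 → use Q = 6,540 at tier-2 price)
TC(tier 1 (EOQ₁), Q≈1,405.2) = $8,198,350.53
TC(tier 2, Q≈6,540.0) = $8,215,381.29
Minimum at tier 1 (EOQ₁): $8,198,350.53

$8,198,350.53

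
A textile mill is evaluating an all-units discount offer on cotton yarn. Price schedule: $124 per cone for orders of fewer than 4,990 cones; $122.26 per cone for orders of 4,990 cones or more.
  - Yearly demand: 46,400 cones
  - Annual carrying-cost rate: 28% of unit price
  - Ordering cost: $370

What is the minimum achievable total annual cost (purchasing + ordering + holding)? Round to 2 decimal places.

H₁ = 28%×$124 = $34.7200;  H₂ = 28%×$122.26 = $34.2328
EOQ₁ = √(2×46,400×370/34.7200) = 994.45  (< 4,990, feasible at tier 1)
EOQ₂ = √(2×46,400×370/34.2328) = 1,001.51  (< 4,990 → use Q = 4,990 at tier-2 price)
TC(tier 1 (EOQ₁), Q≈994.5) = $5,788,127.47
TC(tier 2, Q≈4,990.0) = $5,761,715.32
Minimum at tier 2: $5,761,715.32

$5,761,715.32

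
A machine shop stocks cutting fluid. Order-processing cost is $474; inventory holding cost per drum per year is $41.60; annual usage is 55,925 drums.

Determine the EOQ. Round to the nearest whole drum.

Q* = √(2·D·S / H) = √(2·55,925·474 / 41.6) = √1,274,444.7 ≈ 1,128.91

1,129 drums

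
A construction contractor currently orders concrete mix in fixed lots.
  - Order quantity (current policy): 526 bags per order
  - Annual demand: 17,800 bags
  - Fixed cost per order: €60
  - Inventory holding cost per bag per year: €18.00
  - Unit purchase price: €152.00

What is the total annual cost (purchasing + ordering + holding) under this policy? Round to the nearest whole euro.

Orders/yr = 17,800/526 = 33.840; ordering cost = 33.840 × €60 = €2,030.42
Average inventory = 526/2 = 263; holding cost = 263 × €18 = €4,734.00
Purchase cost = D·C = 17,800 × 152 = €2,705,600.00
Total = €2,030.42 + €4,734.00 + €2,705,600.00 = €2,712,364.42

€2,712,364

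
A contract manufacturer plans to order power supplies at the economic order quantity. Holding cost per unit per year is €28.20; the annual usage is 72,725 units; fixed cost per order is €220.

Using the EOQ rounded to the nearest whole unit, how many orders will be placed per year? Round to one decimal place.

68.3 orders per year

Optimal lot size Q* = (2 × 72,725 × €220 / €28.2)^½ ≈ 1,065.23 → Q = 1,065
Orders per year = D/Q = 72,725 / 1,065 = 68.286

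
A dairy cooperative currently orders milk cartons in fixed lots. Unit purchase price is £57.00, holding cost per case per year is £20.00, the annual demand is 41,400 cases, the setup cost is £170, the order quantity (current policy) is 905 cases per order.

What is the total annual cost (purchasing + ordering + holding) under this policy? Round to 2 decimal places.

£2,376,626.80

Ordering: D/Q × S = 41,400/905 × £170 = £7,776.80
Holding:  Q/2 × H = 905/2 × £20 = £9,050.00
Purchase cost = D·C = 41,400 × 57 = £2,359,800.00
Total = £7,776.80 + £9,050.00 + £2,359,800.00 = £2,376,626.80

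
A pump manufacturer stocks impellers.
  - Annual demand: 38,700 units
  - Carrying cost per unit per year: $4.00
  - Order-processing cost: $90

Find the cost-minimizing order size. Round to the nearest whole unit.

1,320 units

EOQ = √(2DS/H) = √(2 × 38,700 × 90 / 4)
    = √(1,741,500.00) ≈ 1,319.66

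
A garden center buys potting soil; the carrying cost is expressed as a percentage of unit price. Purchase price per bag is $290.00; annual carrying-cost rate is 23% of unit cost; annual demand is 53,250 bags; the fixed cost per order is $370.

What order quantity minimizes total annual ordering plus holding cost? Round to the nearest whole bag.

Holding cost per bag per year: H = 23% × $290 = $66.7000
2DS/H = 2·53,250·370/66.7 = 590,779.61
EOQ = √590,779.61 ≈ 768.62

769 bags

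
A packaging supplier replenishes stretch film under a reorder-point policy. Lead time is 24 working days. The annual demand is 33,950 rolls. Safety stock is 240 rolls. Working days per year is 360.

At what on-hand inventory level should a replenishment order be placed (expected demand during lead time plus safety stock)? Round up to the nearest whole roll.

Daily demand d = 33,950 / 360 = 94.306 rolls/day
Demand during lead time = 94.306 × 24 = 2,263.33
Reorder point = 2,263.33 + 240 = 2,503.33 → round up

2,504 rolls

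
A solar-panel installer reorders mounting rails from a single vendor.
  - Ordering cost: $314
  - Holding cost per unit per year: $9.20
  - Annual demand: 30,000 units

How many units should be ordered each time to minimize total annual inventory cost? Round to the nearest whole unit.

2DS/H = 2·30,000·314/9.2 = 2,047,826.09
EOQ = √2,047,826.09 ≈ 1,431.02

1,431 units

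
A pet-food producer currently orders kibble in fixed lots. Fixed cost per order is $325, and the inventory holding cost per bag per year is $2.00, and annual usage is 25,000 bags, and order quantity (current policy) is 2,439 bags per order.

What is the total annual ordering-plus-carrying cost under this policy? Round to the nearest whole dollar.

Orders/yr = 25,000/2,439 = 10.250; ordering cost = 10.250 × $325 = $3,331.28
Average inventory = 2,439/2 = 1219.5; holding cost = 1219.5 × $2 = $2,439.00
Total = $3,331.28 + $2,439.00 = $5,770.28

$5,770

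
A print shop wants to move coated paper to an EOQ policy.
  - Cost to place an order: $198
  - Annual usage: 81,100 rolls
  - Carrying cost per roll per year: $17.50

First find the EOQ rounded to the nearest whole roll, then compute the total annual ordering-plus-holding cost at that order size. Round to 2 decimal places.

Q* = √(2·D·S / H) = √(2·81,100·198 / 17.5) = √1,835,177.1 ≈ 1,354.69 → Q = 1,355 rolls
Ordering: D/Q × S = 81,100/1,355 × $198 = $11,850.77
Holding:  Q/2 × H = 1,355/2 × $17.5 = $11,856.25
Total = $11,850.77 + $11,856.25 = $23,707.02

$23,707.02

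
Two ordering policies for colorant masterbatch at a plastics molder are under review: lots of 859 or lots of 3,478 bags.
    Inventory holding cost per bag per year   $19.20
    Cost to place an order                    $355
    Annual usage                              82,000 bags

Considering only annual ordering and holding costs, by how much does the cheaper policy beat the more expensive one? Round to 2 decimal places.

$376.09

For each Q, cost = (D/Q)·S + (Q/2)·H.
TC(859) = (82,000/859)×355 + (859/2)×19.2 = $42,134.64
TC(3,478) = (82,000/3,478)×355 + (3,478/2)×19.2 = $41,758.55
|ΔTC| = |$42,134.64 − $41,758.55| = $376.09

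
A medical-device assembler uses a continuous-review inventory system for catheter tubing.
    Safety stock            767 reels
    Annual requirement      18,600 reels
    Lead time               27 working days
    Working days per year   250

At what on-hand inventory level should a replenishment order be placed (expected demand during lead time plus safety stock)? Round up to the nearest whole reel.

Daily demand d = 18,600 / 250 = 74.400 reels/day
Demand during lead time = 74.400 × 27 = 2,008.80
Reorder point = 2,008.80 + 767 = 2,775.80 → round up

2,776 reels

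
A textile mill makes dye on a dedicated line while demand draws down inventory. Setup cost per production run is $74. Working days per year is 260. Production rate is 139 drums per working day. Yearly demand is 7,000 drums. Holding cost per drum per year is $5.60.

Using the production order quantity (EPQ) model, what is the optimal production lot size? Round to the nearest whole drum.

479 drums

d = 7,000/260 = 26.9231 drums/day;  effective holding cost H(1 − d/p) = 5.6·(1 − 26.9231/139) = 4.51533
Q* = √(2DS / H_eff) = √(2·7,000·74 / 4.51533) ≈ 479.00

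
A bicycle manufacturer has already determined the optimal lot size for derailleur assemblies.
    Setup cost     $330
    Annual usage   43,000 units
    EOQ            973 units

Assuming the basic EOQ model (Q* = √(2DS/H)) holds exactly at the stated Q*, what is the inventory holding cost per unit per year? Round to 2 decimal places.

$29.98

EOQ relation: Q² = 2DS/H, so rearrange for the unknown.
H = 2DS / Q² = 2 × 43,000 × 330 / 973² = 29.9769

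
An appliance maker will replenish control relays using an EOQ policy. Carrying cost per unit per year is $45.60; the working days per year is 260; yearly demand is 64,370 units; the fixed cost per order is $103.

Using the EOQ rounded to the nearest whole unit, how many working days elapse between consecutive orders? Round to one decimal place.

2.2 days

2DS/H = 2·64,370·103/45.6 = 290,794.30
EOQ = √290,794.30 ≈ 539.25 → Q = 539 units
Cycle time = (working days × Q)/D = (260 × 539) / 64,370 = 2.177 days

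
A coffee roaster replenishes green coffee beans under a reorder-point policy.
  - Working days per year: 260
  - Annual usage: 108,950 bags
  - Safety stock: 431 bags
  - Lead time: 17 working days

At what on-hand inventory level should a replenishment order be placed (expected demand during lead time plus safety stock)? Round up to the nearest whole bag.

Daily demand d = 108,950 / 260 = 419.038 bags/day
Demand during lead time = 419.038 × 17 = 7,123.65
Reorder point = 7,123.65 + 431 = 7,554.65 → round up

7,555 bags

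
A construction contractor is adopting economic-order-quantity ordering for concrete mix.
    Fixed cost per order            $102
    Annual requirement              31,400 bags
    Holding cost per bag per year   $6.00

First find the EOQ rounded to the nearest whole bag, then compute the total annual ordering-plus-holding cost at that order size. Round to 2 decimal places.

Q* = √(2·D·S / H) = √(2·31,400·102 / 6) = √1,067,600.0 ≈ 1,033.25 → Q = 1,033 bags
Orders/yr = 31,400/1,033 = 30.397; ordering cost = 30.397 × $102 = $3,100.48
Average inventory = 1,033/2 = 516.5; holding cost = 516.5 × $6 = $3,099.00
Total = $3,100.48 + $3,099.00 = $6,199.48

$6,199.48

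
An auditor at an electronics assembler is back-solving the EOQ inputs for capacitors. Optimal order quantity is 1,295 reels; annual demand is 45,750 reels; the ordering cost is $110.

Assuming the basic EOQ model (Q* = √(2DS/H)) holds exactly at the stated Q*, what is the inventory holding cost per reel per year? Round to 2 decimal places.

EOQ relation: Q² = 2DS/H, so rearrange for the unknown.
H = 2DS / Q² = 2 × 45,750 × 110 / 1,295² = 6.0017

$6.00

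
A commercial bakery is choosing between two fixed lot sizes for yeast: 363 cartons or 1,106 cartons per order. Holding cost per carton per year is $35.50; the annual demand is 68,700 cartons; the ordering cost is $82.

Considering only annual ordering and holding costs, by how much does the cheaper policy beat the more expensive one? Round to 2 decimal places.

$2,762.73

TC(Q) = (D/Q)S + (Q/2)H
TC(363) = (68,700/363)×82 + (363/2)×35.5 = $21,962.26
TC(1,106) = (68,700/1,106)×82 + (1,106/2)×35.5 = $24,724.99
Cheaper: Q = 363.  Difference = $2,762.73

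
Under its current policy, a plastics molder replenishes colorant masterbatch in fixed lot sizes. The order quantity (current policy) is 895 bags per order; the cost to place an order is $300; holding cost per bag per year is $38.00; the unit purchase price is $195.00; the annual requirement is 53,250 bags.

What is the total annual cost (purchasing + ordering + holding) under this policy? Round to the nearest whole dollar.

$10,418,604

Ordering: D/Q × S = 53,250/895 × $300 = $17,849.16
Holding:  Q/2 × H = 895/2 × $38 = $17,005.00
Purchase cost = D·C = 53,250 × 195 = $10,383,750.00
Total = $17,849.16 + $17,005.00 + $10,383,750.00 = $10,418,604.16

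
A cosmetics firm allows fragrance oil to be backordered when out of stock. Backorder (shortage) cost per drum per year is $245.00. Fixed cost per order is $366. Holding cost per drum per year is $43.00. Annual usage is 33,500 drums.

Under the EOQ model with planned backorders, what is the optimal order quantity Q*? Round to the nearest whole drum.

819 drums

Basic EOQ = √(2·33,500·366/43) = 755.168
Backorder adjustment √((H+b)/b) = √((43+245)/245) = 1.0842
Q* = 755.168 × 1.0842 ≈ 818.76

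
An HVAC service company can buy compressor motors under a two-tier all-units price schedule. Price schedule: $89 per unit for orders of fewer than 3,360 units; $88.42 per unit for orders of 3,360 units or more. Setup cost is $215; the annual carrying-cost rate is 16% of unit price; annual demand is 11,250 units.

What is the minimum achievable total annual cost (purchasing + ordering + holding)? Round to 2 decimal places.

H₁ = 16%×$89 = $14.2400;  H₂ = 16%×$88.42 = $14.1472
EOQ₁ = √(2×11,250×215/14.2400) = 582.85  (< 3,360, feasible at tier 1)
EOQ₂ = √(2×11,250×215/14.1472) = 584.76  (< 3,360 → use Q = 3,360 at tier-2 price)
TC(tier 1 (EOQ₁), Q≈582.8) = $1,009,549.76
TC(tier 2, Q≈3,360.0) = $1,019,212.16
Minimum at tier 1 (EOQ₁): $1,009,549.76

$1,009,549.76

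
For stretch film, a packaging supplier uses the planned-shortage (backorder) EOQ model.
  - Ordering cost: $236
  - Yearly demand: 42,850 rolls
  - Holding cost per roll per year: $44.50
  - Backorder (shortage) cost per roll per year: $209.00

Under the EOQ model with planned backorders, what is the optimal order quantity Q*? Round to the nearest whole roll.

Basic EOQ = √(2·42,850·236/44.5) = 674.165
Backorder adjustment √((H+b)/b) = √((44.5+209)/209) = 1.1013
Q* = 674.165 × 1.1013 ≈ 742.48

742 rolls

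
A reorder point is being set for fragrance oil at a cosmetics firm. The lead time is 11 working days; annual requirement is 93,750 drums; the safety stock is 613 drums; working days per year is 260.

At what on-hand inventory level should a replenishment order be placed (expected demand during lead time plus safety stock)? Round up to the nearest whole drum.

4,580 drums

Daily demand d = 93,750 / 260 = 360.577 drums/day
Demand during lead time = 360.577 × 11 = 3,966.35
Reorder point = 3,966.35 + 613 = 4,579.35 → round up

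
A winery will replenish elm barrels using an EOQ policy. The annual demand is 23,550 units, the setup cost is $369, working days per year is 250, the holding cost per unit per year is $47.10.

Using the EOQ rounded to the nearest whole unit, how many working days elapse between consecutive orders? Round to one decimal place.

Q* = √(2·D·S / H) = √(2·23,550·369 / 47.1) = √369,000.0 ≈ 607.45 → Q = 607 units
Days between orders = 250 / (D/Q) = 250 / 38.797 ≈ 6.444

6.4 days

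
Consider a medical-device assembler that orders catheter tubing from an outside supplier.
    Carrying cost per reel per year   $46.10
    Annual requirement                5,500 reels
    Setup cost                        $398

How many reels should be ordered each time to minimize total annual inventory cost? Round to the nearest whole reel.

Q* = √(2·D·S / H) = √(2·5,500·398 / 46.1) = √94,967.5 ≈ 308.17

308 reels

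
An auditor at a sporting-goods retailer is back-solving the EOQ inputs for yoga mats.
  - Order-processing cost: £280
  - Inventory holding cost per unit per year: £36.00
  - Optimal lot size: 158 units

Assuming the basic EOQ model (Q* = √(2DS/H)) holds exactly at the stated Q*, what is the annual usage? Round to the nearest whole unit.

Since Q* = (2DS/H)^½, squaring gives Q*²·H = 2DS.
D = Q²H / (2S) = 158² × 36 / (2 × 280) = 1,604.83

1,605 units per year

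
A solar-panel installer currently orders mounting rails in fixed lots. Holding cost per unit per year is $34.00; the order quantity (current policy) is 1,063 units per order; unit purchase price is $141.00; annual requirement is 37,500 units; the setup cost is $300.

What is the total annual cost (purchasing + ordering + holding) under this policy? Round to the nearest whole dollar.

Orders/yr = 37,500/1,063 = 35.278; ordering cost = 35.278 × $300 = $10,583.25
Average inventory = 1,063/2 = 531.5; holding cost = 531.5 × $34 = $18,071.00
Purchase cost = D·C = 37,500 × 141 = $5,287,500.00
Total = $10,583.25 + $18,071.00 + $5,287,500.00 = $5,316,154.25

$5,316,154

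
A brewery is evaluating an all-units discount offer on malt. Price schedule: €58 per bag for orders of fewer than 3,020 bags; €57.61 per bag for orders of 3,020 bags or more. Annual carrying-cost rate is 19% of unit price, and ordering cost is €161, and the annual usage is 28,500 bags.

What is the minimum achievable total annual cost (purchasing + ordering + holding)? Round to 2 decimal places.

€1,659,932.68

H₁ = 19%×€58 = €11.0200;  H₂ = 19%×€57.61 = €10.9459
EOQ₁ = √(2×28,500×161/11.0200) = 912.56  (< 3,020, feasible at tier 1)
EOQ₂ = √(2×28,500×161/10.9459) = 915.64  (< 3,020 → use Q = 3,020 at tier-2 price)
TC(tier 1 (EOQ₁), Q≈912.6) = €1,663,056.37
TC(tier 2, Q≈3,020.0) = €1,659,932.68
Minimum at tier 2: €1,659,932.68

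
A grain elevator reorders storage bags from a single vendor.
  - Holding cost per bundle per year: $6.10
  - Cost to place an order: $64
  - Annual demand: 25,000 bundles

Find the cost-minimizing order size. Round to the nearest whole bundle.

724 bundles

2DS/H = 2·25,000·64/6.1 = 524,590.16
EOQ = √524,590.16 ≈ 724.29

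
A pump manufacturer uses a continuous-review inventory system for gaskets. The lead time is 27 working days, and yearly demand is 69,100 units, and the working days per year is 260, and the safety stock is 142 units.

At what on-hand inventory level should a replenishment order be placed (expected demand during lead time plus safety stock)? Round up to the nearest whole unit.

7,318 units

Daily demand d = 69,100 / 260 = 265.769 units/day
Demand during lead time = 265.769 × 27 = 7,175.77
Reorder point = 7,175.77 + 142 = 7,317.77 → round up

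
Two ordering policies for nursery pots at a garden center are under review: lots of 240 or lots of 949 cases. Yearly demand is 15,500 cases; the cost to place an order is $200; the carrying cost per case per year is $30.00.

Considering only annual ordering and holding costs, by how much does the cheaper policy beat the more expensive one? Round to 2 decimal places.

For each Q, cost = (D/Q)·S + (Q/2)·H.
TC(240) = (15,500/240)×200 + (240/2)×30 = $16,516.67
TC(949) = (15,500/949)×200 + (949/2)×30 = $17,501.60
|ΔTC| = |$16,516.67 − $17,501.60| = $984.93

$984.93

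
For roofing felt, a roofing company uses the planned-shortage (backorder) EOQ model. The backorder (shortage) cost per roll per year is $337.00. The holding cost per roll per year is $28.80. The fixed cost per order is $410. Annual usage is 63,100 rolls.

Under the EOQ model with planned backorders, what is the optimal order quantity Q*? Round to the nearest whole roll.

Basic EOQ = √(2·63,100·410/28.8) = 1,340.372
Backorder adjustment √((H+b)/b) = √((28.8+337)/337) = 1.0419
Q* = 1,340.372 × 1.0419 ≈ 1,396.47

1,396 rolls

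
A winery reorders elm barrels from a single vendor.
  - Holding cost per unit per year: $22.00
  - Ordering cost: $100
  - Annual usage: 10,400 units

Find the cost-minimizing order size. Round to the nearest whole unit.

307 units

Optimal lot size Q* = (2 × 10,400 × $100 / $22)^½ ≈ 307.48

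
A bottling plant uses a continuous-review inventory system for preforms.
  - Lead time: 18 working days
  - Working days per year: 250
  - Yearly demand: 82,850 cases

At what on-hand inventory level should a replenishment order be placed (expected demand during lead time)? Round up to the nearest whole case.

Daily demand d = 82,850 / 250 = 331.400 cases/day
Demand during lead time = 331.400 × 18 = 5,965.20
Reorder point = 5,965.20 → round up

5,966 cases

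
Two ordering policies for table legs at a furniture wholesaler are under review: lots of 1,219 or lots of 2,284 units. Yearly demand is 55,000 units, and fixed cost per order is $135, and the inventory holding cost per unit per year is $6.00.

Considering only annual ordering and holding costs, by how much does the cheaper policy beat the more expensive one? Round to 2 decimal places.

$354.82

Annual cost at Q: ordering D·S/Q plus holding Q·H/2.
TC(1,219) = (55,000/1,219)×135 + (1,219/2)×6 = $9,748.06
TC(2,284) = (55,000/2,284)×135 + (2,284/2)×6 = $10,102.88
Lots of 1,219 are cheaper by $354.82.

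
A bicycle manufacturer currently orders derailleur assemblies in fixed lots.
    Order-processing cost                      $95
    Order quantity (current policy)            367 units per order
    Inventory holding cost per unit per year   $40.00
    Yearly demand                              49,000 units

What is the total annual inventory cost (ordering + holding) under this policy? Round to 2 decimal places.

Annual ordering cost = (D/Q)·S = (49,000/367) × 95 = $12,683.92
Annual holding cost  = (Q/2)·H = (367/2) × 40 = $7,340.00
Total = $12,683.92 + $7,340.00 = $20,023.92

$20,023.92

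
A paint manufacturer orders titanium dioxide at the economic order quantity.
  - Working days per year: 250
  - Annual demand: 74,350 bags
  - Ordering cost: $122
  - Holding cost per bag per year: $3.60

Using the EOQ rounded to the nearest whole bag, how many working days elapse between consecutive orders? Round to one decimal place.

2DS/H = 2·74,350·122/3.6 = 5,039,277.78
EOQ = √5,039,277.78 ≈ 2,244.83 → Q = 2,245 bags
T = Q/D × 250 days = 2,245/74,350 × 250 = 7.549 days

7.5 days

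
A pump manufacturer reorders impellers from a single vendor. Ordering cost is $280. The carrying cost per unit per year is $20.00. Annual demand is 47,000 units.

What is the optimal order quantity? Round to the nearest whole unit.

2DS/H = 2·47,000·280/20 = 1,316,000.00
EOQ = √1,316,000.00 ≈ 1,147.17

1,147 units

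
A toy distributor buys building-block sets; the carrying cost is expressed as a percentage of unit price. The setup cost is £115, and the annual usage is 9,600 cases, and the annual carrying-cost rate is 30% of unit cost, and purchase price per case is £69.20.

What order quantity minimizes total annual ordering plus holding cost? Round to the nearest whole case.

326 cases

Carrying cost H = £69.2 × 30% = £20.7600/case/yr
2DS/H = 2·9,600·115/20.76 = 106,358.38
EOQ = √106,358.38 ≈ 326.13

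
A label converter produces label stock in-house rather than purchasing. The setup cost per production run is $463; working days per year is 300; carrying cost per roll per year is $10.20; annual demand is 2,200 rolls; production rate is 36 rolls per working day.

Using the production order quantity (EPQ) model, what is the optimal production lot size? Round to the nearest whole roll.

501 rolls

Daily demand d = 2,200/300 = 7.333; p = 36; 1 − d/p = 0.79630
EPQ = √(2DS / (H(1 − d/p)))
    = √(2 × 2,200 × 463 / (10.2 × 0.79630)) ≈ 500.82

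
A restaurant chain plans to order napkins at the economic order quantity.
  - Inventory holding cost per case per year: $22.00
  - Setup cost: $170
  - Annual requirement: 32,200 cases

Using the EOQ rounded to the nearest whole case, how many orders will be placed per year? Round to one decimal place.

45.7 orders per year

EOQ = √(2DS/H) = √(2 × 32,200 × 170 / 22)
    = √(497,636.36) ≈ 705.43 → Q = 705
N = D/Q = 32,200/705 ≈ 45.674 orders/yr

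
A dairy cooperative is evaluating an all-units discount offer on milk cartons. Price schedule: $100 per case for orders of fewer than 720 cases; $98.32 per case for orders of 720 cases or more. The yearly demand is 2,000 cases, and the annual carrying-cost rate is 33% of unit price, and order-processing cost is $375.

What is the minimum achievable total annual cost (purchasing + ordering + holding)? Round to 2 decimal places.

H₁ = 33%×$100 = $33.0000;  H₂ = 33%×$98.32 = $32.4456
EOQ₁ = √(2×2,000×375/33.0000) = 213.20  (< 720, feasible at tier 1)
EOQ₂ = √(2×2,000×375/32.4456) = 215.01  (< 720 → use Q = 720 at tier-2 price)
TC(tier 1 (EOQ₁), Q≈213.2) = $207,035.62
TC(tier 2, Q≈720.0) = $209,362.08
Minimum at tier 1 (EOQ₁): $207,035.62

$207,035.62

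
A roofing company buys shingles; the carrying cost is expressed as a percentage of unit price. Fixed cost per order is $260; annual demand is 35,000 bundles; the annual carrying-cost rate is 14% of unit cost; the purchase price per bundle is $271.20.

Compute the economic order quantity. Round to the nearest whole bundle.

Holding cost per bundle per year: H = 14% × $271.2 = $37.9680
Q* = √(2·D·S / H) = √(2·35,000·260 / 37.968) = √479,351.0 ≈ 692.35

692 bundles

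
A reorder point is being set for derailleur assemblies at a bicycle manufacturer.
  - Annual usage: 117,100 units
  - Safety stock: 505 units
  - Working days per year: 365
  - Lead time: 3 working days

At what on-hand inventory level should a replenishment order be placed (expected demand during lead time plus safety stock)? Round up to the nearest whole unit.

1,468 units

Daily demand d = 117,100 / 365 = 320.822 units/day
Demand during lead time = 320.822 × 3 = 962.47
Reorder point = 962.47 + 505 = 1,467.47 → round up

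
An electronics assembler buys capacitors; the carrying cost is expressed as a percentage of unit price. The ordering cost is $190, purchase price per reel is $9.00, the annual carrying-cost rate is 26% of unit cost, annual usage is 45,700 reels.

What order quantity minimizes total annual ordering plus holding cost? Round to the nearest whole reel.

H = i·C = 0.26 × $9 = $2.3400 per reel-year
Q* = √(2·D·S / H) = √(2·45,700·190 / 2.34) = √7,421,367.5 ≈ 2,724.22

2,724 reels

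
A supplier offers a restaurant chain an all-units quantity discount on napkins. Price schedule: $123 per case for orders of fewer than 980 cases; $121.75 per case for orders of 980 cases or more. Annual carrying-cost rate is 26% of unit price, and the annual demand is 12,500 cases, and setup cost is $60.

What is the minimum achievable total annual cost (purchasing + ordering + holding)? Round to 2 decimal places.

$1,538,151.26

H₁ = 26%×$123 = $31.9800;  H₂ = 26%×$121.75 = $31.6550
EOQ₁ = √(2×12,500×60/31.9800) = 216.57  (< 980, feasible at tier 1)
EOQ₂ = √(2×12,500×60/31.6550) = 217.68  (< 980 → use Q = 980 at tier-2 price)
TC(tier 1 (EOQ₁), Q≈216.6) = $1,544,426.04
TC(tier 2, Q≈980.0) = $1,538,151.26
Minimum at tier 2: $1,538,151.26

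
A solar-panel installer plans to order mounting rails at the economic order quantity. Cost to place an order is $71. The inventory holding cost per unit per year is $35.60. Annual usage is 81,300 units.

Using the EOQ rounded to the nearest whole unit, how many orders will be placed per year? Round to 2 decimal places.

2DS/H = 2·81,300·71/35.6 = 324,286.52
EOQ = √324,286.52 ≈ 569.46 → Q = 569
N = D/Q = 81,300/569 ≈ 142.882 orders/yr

142.88 orders per year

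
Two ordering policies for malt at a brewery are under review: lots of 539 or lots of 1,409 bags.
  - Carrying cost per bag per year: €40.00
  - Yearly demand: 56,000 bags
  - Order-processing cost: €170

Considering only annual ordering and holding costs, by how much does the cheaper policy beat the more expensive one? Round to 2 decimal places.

€6,494.23

Annual cost at Q: ordering D·S/Q plus holding Q·H/2.
TC(539) = (56,000/539)×170 + (539/2)×40 = €28,442.34
TC(1,409) = (56,000/1,409)×170 + (1,409/2)×40 = €34,936.56
|ΔTC| = |€28,442.34 − €34,936.56| = €6,494.23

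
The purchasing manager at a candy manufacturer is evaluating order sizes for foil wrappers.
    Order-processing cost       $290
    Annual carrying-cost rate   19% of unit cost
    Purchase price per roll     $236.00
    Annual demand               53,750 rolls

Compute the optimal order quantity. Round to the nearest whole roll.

Carrying cost H = $236 × 19% = $44.8400/roll/yr
EOQ = √(2DS/H) = √(2 × 53,750 × 290 / 44.84)
    = √(695,249.78) ≈ 833.82

834 rolls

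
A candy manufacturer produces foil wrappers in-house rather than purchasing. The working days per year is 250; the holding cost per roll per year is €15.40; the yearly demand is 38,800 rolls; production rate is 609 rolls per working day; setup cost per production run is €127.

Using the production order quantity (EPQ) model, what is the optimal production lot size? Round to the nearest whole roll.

927 rolls

Daily demand d = 38,800/250 = 155.200; p = 609; 1 − d/p = 0.74516
EPQ = √(2DS / (H(1 − d/p)))
    = √(2 × 38,800 × 127 / (15.4 × 0.74516)) ≈ 926.72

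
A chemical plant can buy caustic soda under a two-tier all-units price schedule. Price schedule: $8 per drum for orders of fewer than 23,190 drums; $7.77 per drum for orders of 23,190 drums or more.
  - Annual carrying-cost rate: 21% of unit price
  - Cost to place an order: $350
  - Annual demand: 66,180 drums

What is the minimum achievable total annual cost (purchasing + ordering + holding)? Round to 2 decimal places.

H₁ = 21%×$8 = $1.6800;  H₂ = 21%×$7.77 = $1.6317
EOQ₁ = √(2×66,180×350/1.6800) = 5,251.19  (< 23,190, feasible at tier 1)
EOQ₂ = √(2×66,180×350/1.6317) = 5,328.34  (< 23,190 → use Q = 23,190 at tier-2 price)
TC(tier 1 (EOQ₁), Q≈5,251.2) = $538,262.00
TC(tier 2, Q≈23,190.0) = $534,137.00
Minimum at tier 2: $534,137.00

$534,137.00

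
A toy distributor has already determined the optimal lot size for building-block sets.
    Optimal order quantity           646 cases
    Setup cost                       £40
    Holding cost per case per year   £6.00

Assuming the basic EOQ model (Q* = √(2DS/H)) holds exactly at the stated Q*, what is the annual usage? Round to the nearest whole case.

31,299 cases per year

EOQ relation: Q² = 2DS/H, so rearrange for the unknown.
D = Q²H / (2S) = 646² × 6 / (2 × 40) = 31,298.70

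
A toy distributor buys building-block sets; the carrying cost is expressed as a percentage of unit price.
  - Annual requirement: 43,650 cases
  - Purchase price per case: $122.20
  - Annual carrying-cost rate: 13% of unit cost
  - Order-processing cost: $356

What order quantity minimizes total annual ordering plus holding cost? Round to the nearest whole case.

Carrying cost H = $122.2 × 13% = $15.8860/case/yr
EOQ = √(2DS/H) = √(2 × 43,650 × 356 / 15.886)
    = √(1,956,364.09) ≈ 1,398.70

1,399 cases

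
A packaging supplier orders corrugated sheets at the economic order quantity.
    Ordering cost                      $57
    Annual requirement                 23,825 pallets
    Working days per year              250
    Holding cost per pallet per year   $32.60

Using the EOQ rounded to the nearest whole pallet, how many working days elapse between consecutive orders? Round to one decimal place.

EOQ = √(2DS/H) = √(2 × 23,825 × 57 / 32.6)
    = √(83,314.42) ≈ 288.64 → Q = 289 pallets
Cycle time = (working days × Q)/D = (250 × 289) / 23,825 = 3.033 days

3.0 days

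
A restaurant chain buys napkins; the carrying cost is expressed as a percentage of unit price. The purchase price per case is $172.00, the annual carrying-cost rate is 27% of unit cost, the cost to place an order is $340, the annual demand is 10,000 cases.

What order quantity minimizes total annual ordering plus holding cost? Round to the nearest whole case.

Carrying cost H = $172 × 27% = $46.4400/case/yr
Optimal lot size Q* = (2 × 10,000 × $340 / $46.44)^½ ≈ 382.66

383 cases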